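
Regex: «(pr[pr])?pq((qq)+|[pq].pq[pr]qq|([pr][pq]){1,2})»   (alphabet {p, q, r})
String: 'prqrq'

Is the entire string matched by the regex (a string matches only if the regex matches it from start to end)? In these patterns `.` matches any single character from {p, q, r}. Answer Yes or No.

No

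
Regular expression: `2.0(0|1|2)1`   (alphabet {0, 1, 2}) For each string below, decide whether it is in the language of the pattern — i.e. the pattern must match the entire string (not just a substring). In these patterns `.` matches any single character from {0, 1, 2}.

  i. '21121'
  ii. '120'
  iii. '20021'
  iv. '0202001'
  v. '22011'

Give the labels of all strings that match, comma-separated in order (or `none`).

i. '21121' → no match
ii. '120' → no match — must start with '2'
iii. '20021' → match
iv. '0202001' → no match — must start with '2'
v. '22011' → match

iii, v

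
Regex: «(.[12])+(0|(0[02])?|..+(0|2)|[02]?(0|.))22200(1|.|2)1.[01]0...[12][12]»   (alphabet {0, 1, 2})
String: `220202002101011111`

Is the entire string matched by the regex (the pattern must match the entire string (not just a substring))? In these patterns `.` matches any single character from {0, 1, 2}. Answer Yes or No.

No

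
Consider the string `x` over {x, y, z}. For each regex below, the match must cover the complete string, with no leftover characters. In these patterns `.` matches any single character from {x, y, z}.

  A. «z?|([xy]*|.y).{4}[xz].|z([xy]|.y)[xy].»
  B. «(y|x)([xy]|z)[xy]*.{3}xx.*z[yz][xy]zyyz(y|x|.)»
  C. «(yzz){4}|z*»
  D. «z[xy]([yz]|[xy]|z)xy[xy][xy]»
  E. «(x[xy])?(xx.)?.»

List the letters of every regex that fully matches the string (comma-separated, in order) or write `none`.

E

A → no match
B → no match
C → no match
D → no match — must start with `z`
E → match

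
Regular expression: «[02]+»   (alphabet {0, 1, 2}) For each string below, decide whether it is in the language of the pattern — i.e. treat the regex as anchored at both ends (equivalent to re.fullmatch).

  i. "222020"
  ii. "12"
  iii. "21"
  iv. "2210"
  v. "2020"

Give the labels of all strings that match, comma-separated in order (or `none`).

i → match
ii → no match
iii → no match
iv → no match
v → match

i, v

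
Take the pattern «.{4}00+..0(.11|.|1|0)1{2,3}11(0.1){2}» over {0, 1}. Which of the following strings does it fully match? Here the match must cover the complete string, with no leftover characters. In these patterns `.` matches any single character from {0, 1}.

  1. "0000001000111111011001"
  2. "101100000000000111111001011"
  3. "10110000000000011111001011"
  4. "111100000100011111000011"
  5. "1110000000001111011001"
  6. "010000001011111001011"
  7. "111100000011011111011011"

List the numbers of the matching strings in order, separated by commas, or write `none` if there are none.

1 → match
2 → match
3 → match
4 → no match
5 → match
6 → match
7 → match

1, 2, 3, 5, 6, 7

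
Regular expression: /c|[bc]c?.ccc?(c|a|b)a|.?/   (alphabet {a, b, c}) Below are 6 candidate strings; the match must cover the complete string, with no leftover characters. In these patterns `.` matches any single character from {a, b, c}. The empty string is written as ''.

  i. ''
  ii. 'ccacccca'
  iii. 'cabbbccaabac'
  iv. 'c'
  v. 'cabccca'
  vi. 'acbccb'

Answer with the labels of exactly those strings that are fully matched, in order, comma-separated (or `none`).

i, ii, iv

i → match
ii → match
iii → no match
iv → match
v → no match
vi → no match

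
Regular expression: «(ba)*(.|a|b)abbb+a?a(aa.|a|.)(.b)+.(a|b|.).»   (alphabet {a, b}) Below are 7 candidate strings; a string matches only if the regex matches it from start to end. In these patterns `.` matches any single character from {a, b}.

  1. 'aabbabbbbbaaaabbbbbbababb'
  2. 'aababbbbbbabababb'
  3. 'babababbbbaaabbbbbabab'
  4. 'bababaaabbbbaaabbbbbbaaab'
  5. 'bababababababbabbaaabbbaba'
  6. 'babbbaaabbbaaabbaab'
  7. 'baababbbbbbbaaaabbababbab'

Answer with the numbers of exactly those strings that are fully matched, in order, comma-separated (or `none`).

1 → no match
2 → no match
3 → no match
4 → no match
5 → no match
6 → no match
7 → no match

none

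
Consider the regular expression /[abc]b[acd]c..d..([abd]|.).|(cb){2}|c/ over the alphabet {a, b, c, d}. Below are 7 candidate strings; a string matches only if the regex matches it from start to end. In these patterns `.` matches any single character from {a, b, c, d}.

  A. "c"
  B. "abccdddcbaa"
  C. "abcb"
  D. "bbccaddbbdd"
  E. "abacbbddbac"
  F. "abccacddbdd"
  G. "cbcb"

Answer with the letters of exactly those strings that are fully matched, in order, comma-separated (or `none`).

A. "c" → match
B. "abccdddcbaa" → match
C. "abcb" → no match
D. "bbccaddbbdd" → match
E. "abacbbddbac" → match
F. "abccacddbdd" → match
G. "cbcb" → match

A, B, D, E, F, G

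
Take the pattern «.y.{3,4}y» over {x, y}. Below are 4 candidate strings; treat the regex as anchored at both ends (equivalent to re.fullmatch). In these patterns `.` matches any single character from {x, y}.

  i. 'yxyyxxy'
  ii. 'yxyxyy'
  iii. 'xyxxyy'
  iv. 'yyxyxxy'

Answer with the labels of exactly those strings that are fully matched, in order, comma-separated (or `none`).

i → no match
ii → no match
iii → match
iv → match

iii, iv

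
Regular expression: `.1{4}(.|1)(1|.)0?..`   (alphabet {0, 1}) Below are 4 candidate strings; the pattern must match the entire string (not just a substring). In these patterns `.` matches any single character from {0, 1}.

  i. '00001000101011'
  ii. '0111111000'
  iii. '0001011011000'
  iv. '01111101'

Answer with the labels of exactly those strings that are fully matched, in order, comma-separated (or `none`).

i → no match
ii. '0111111000' → match
iii → no match
iv. '01111101' → no match

ii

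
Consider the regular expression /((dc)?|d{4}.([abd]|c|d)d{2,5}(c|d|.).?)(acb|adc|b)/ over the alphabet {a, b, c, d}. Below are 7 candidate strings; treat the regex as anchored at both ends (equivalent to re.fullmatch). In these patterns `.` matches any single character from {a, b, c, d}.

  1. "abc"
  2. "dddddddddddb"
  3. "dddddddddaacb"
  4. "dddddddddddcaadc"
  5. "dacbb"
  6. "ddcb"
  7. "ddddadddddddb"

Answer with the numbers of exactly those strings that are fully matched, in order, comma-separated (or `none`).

2, 3, 4, 7

1 → no match
2 → match
3 → match
4 → match
5 → no match
6 → no match
7 → match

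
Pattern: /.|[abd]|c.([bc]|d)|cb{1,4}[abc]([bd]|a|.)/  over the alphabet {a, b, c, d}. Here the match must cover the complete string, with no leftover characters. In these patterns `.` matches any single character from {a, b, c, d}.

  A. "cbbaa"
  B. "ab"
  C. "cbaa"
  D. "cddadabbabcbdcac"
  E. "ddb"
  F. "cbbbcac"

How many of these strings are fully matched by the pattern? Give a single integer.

2

A → match
B → no match
C → match
D → no match
E → no match
F → no match
Total matched: 2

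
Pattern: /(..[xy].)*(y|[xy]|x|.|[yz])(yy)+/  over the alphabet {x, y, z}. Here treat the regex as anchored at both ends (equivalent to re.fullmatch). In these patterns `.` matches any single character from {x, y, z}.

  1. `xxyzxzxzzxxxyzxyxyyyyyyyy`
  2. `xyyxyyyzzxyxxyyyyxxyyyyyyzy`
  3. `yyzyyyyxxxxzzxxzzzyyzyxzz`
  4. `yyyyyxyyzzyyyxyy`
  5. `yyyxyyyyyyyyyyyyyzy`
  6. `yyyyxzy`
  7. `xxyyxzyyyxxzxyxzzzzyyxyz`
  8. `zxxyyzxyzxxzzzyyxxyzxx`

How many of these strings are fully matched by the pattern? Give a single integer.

1

1 → match
2 → no match — must end with `yy`
3 → no match — must end with `yy`
4 → no match
5 → no match — must end with `yy`
6 → no match — must end with `yy`
7 → no match — must end with `yy`
8 → no match — must end with `yy`
Total matched: 1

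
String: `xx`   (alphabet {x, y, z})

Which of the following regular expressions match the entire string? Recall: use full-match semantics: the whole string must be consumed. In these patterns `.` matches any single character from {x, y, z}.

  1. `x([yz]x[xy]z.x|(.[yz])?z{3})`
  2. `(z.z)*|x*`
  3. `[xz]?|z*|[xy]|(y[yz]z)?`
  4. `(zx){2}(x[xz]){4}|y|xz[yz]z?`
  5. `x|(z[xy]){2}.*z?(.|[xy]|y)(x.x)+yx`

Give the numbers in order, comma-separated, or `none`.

1 → no match
2 → match
3 → no match
4 → no match
5 → no match

2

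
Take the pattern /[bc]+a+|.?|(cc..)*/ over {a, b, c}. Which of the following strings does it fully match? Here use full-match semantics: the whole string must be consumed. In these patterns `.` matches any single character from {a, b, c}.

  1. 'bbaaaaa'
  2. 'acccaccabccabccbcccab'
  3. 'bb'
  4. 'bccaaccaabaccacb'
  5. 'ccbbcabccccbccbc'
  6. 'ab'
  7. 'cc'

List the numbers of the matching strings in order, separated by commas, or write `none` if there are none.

1. 'bbaaaaa' → match
2 → no match
3. 'bb' → no match
4 → no match
5 → no match
6. 'ab' → no match
7. 'cc' → no match

1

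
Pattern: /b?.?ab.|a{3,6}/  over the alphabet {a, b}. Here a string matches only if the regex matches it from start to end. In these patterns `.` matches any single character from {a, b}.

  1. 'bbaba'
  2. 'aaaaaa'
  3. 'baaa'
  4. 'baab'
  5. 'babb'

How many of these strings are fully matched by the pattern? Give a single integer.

1 → match
2 → match
3 → no match
4 → no match
5 → match
Total matched: 3

3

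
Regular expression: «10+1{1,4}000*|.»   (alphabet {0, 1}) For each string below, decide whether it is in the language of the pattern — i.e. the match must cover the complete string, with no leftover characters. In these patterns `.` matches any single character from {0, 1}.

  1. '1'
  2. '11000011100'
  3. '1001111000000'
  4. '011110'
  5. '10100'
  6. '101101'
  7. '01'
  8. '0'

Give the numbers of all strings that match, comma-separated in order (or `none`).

1 → match
2 → no match
3 → match
4 → no match
5 → match
6 → no match
7 → no match
8 → match

1, 3, 5, 8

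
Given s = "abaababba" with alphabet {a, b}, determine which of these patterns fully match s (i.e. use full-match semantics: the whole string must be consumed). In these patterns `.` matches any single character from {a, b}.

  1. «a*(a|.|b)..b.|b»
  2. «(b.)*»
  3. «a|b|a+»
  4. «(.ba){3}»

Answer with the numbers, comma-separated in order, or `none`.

4

1 → no match
2 → no match
3 → no match
4 → match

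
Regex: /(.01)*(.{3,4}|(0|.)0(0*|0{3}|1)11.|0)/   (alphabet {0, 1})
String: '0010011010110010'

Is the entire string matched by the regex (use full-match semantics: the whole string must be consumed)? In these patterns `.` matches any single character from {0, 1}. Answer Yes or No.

No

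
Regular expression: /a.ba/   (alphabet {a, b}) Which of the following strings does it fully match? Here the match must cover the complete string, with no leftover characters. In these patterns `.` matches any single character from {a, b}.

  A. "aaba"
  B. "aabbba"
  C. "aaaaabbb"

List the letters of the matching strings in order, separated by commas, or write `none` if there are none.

A

A → match
B → no match
C → no match — must end with "ba"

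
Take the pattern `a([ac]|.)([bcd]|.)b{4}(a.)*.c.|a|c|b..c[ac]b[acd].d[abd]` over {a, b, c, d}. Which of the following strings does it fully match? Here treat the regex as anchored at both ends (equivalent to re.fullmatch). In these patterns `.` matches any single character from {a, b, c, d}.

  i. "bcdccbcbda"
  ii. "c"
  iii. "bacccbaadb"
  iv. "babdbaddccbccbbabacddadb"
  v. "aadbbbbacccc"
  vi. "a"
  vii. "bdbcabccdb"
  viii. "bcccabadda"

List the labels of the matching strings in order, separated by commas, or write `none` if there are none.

i. "bcdccbcbda" → match
ii. "c" → match
iii. "bacccbaadb" → match
iv → no match
v. "aadbbbbacccc" → match
vi. "a" → match
vii. "bdbcabccdb" → match
viii. "bcccabadda" → match

i, ii, iii, v, vi, vii, viii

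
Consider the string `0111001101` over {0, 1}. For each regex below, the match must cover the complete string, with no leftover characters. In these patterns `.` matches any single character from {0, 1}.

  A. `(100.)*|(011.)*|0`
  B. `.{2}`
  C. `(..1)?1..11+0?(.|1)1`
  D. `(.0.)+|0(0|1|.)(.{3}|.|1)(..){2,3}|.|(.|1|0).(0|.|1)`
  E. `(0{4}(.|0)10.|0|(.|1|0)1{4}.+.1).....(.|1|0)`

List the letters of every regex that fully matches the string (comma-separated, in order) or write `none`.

C

A → no match
B → no match
C → match
D → no match
E → no match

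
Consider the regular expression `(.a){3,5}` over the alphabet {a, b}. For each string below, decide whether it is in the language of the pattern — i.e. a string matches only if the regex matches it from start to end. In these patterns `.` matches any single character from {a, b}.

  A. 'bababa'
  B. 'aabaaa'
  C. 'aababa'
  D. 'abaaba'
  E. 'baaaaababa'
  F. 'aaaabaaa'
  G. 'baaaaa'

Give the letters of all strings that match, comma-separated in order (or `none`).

A → match
B → match
C → match
D → no match
E → match
F → match
G → match

A, B, C, E, F, G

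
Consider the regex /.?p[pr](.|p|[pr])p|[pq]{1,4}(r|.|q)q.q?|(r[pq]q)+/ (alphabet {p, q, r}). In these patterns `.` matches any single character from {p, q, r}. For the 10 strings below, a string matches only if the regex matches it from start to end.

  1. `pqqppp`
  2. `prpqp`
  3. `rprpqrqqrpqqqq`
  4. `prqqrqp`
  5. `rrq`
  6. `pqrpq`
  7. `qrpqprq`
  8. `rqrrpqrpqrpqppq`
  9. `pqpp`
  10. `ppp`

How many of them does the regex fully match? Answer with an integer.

1. `pqqppp` → no match
2. `prpqp` → no match
3 → no match
4. `prqqrqp` → no match
5. `rrq` → no match
6. `pqrpq` → no match
7. `qrpqprq` → no match
8 → no match
9. `pqpp` → no match
10. `ppp` → no match
Total matched: 0

0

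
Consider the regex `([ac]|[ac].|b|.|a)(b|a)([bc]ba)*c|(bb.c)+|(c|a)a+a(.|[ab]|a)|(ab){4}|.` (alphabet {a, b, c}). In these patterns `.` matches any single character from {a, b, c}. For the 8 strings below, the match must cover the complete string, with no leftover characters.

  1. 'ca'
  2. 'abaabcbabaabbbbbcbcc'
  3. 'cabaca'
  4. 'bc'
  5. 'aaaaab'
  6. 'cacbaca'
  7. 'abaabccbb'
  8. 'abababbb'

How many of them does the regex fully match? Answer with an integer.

1

1 → no match
2 → no match
3 → no match
4 → no match
5 → match
6 → no match
7 → no match
8 → no match
Total matched: 1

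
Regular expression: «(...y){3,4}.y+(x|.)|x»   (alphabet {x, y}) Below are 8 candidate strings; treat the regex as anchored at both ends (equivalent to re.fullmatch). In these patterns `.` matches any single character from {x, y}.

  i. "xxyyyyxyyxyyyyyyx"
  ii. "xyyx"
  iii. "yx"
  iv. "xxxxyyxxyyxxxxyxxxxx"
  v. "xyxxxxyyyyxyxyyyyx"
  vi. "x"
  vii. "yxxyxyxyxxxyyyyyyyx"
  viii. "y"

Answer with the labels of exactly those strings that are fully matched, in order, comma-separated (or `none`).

i, vi, vii

i → match
ii → no match
iii → no match
iv → no match
v → no match
vi → match
vii → match
viii → no match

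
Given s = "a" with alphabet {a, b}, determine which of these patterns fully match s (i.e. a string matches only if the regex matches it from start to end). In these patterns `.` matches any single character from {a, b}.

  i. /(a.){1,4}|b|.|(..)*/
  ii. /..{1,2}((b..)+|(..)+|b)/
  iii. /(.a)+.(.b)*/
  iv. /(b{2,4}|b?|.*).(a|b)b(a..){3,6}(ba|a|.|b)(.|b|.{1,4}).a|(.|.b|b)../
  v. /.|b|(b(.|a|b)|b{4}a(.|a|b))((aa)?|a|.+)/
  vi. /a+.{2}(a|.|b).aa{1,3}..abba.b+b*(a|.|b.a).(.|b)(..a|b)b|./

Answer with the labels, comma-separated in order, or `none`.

i → match
ii → no match
iii → no match
iv → no match
v → match
vi → match

i, v, vi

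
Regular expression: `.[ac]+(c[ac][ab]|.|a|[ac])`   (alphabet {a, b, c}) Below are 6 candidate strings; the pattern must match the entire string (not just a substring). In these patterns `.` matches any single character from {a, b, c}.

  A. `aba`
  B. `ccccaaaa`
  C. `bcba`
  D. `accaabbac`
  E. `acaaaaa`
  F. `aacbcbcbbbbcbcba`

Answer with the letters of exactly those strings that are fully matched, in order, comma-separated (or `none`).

A → no match
B → match
C → no match
D → no match
E → match
F → no match

B, E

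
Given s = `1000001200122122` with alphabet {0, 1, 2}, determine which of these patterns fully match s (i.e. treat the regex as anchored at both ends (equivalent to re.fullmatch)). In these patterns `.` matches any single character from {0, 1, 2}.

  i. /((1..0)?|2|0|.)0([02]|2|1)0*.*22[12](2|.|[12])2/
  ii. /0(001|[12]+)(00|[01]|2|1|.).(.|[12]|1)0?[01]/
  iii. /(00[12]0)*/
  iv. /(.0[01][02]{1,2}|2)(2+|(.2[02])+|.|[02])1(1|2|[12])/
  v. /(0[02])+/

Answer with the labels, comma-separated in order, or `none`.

i

i → match
ii → no match — must start with `0`
iii → no match
iv → no match
v → no match — must start with `0`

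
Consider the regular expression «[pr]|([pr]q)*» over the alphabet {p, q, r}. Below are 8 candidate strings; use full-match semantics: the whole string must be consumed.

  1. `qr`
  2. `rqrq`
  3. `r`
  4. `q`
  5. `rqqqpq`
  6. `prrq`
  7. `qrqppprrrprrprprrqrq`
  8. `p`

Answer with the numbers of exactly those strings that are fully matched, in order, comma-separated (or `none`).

1 → no match
2 → match
3 → match
4 → no match
5 → no match
6 → no match
7 → no match
8 → match

2, 3, 8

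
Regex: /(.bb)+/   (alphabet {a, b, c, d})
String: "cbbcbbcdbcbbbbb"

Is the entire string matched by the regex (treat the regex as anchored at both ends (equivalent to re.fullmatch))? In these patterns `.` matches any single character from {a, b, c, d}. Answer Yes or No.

No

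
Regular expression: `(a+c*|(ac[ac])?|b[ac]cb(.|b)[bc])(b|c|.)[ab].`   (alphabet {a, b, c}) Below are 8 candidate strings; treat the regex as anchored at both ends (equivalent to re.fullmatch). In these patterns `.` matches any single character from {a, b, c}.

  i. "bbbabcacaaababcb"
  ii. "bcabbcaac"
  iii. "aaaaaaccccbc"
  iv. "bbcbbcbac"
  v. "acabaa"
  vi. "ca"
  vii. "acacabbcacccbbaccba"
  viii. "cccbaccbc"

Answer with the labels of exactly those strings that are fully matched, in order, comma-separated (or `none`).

i → no match
ii → no match
iii → match
iv → no match
v → match
vi → no match
vii → no match
viii → no match

iii, v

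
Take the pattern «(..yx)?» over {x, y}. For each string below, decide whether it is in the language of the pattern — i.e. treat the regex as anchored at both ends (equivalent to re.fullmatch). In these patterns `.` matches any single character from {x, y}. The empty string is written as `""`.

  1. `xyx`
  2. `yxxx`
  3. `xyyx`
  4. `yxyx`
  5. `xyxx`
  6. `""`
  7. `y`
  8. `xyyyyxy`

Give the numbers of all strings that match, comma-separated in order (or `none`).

3, 4, 6

1 → no match
2 → no match
3 → match
4 → match
5 → no match
6 → match
7 → no match
8 → no match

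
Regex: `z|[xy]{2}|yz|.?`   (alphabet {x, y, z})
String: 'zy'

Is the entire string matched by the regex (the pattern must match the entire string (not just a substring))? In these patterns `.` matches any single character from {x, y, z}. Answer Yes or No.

No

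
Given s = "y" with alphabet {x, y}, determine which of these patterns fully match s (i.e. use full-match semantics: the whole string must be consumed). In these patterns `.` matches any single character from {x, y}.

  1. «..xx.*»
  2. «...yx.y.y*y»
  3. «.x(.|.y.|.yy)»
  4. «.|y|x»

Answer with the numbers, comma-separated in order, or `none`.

4

1 → no match
2 → no match
3 → no match
4 → match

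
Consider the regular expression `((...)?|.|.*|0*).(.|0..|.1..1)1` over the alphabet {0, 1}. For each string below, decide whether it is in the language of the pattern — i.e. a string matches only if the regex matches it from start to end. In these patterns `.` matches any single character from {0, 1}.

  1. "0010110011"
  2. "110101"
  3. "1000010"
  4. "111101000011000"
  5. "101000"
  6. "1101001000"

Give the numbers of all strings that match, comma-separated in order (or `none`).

1. "0010110011" → match
2. "110101" → match
3. "1000010" → no match — must end with "1"
4 → no match — must end with "1"
5. "101000" → no match — must end with "1"
6. "1101001000" → no match — must end with "1"

1, 2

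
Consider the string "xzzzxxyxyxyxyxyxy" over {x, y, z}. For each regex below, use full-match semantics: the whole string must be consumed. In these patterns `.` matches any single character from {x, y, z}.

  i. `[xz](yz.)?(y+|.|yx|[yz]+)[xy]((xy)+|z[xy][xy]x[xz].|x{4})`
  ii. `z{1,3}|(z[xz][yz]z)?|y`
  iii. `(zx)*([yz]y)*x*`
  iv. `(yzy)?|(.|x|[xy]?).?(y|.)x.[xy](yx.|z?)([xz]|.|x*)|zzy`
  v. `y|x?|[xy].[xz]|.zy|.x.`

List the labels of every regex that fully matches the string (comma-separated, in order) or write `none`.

i → match
ii → no match
iii → no match
iv → no match
v → no match

i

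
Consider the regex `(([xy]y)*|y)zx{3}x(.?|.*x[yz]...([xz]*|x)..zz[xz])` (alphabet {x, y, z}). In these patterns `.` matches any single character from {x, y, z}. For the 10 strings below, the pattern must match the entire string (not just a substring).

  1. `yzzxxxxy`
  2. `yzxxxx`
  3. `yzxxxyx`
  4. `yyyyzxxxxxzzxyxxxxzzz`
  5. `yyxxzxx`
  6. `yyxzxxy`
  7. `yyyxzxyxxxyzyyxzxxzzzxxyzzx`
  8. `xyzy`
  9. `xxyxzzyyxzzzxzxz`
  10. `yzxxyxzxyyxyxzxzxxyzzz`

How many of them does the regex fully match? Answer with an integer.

1. `yzzxxxxy` → no match
2. `yzxxxx` → match
3. `yzxxxyx` → no match
4 → match
5. `yyxxzxx` → no match
6. `yyxzxxy` → no match
7 → no match
8. `xyzy` → no match
9 → no match
10 → no match
Total matched: 2

2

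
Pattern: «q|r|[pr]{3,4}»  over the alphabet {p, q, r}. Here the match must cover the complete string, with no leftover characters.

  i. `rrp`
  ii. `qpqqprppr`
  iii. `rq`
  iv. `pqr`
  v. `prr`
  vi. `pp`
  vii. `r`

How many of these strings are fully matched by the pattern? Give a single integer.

i. `rrp` → match
ii. `qpqqprppr` → no match
iii. `rq` → no match
iv. `pqr` → no match
v. `prr` → match
vi. `pp` → no match
vii. `r` → match
Total matched: 3

3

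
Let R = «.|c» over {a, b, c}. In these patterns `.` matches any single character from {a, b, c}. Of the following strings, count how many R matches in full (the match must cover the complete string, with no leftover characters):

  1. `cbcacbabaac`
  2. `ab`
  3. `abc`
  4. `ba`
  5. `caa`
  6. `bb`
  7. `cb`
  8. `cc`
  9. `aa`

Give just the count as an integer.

1 → no match
2 → no match
3 → no match
4 → no match
5 → no match
6 → no match
7 → no match
8 → no match
9 → no match
Total matched: 0

0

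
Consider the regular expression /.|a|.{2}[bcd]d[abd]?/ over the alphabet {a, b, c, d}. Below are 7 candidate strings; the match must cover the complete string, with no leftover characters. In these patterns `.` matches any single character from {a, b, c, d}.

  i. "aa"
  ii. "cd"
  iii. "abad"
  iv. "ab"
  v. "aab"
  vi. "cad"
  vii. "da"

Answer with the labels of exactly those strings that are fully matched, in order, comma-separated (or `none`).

i. "aa" → no match
ii. "cd" → no match
iii. "abad" → no match
iv. "ab" → no match
v. "aab" → no match
vi. "cad" → no match
vii. "da" → no match

none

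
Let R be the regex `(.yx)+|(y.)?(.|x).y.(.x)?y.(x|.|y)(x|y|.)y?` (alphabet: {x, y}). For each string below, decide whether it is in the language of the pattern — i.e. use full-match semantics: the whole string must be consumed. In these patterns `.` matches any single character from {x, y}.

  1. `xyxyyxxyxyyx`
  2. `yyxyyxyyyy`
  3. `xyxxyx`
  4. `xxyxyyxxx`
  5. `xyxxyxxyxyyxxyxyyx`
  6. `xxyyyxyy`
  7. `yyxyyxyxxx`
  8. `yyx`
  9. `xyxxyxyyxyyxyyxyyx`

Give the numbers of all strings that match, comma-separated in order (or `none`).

1, 2, 3, 5, 6, 7, 8, 9

1 → match
2 → match
3 → match
4 → no match
5 → match
6 → match
7 → match
8 → match
9 → match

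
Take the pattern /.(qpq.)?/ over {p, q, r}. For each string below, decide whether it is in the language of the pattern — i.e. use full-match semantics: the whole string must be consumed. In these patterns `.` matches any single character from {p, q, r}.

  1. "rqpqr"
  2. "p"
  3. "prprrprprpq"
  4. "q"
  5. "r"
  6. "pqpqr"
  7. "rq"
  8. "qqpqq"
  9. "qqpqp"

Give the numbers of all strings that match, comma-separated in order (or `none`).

1. "rqpqr" → match
2. "p" → match
3. "prprrprprpq" → no match
4. "q" → match
5. "r" → match
6. "pqpqr" → match
7. "rq" → no match
8. "qqpqq" → match
9. "qqpqp" → match

1, 2, 4, 5, 6, 8, 9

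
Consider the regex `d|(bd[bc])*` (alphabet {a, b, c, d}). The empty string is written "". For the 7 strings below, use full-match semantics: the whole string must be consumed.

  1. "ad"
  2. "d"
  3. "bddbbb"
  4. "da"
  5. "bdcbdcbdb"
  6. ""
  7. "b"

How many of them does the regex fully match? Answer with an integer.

3

1. "ad" → no match
2. "d" → match
3. "bddbbb" → no match
4. "da" → no match
5. "bdcbdcbdb" → match
6. "" → match
7. "b" → no match
Total matched: 3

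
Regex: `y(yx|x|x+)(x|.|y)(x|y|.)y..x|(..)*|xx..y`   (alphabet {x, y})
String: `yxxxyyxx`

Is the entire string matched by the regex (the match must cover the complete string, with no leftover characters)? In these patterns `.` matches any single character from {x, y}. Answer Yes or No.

Yes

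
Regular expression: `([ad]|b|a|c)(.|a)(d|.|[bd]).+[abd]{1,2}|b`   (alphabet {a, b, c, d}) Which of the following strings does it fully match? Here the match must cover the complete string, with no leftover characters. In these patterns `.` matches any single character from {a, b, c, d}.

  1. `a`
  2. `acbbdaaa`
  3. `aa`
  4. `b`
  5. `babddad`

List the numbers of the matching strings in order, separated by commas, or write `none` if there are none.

2, 4, 5

1 → no match
2 → match
3 → no match
4 → match
5 → match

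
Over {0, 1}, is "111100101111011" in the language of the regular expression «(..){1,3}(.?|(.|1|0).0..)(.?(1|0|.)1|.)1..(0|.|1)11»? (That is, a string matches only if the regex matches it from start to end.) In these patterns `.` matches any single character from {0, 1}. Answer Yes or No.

Yes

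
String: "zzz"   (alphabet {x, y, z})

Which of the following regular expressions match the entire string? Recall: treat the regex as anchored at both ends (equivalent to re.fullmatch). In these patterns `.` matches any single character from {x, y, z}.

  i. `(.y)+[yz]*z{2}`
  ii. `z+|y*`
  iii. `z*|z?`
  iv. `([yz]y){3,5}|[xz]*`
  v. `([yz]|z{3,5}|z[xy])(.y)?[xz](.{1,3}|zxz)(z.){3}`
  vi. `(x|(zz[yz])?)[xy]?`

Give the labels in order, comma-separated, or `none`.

i → no match
ii → match
iii → match
iv → match
v → no match
vi → match

ii, iii, iv, vi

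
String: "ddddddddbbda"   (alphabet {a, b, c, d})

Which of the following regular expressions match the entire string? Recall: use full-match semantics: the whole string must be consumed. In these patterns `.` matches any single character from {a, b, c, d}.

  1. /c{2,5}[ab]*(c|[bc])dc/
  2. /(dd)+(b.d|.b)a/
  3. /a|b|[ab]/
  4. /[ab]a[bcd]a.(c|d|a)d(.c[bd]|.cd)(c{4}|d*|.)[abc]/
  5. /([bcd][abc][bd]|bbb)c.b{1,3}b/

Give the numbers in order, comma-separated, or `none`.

2

1 → no match — must start with "c"
2 → match
3 → no match
4 → no match
5 → no match — must end with "bb"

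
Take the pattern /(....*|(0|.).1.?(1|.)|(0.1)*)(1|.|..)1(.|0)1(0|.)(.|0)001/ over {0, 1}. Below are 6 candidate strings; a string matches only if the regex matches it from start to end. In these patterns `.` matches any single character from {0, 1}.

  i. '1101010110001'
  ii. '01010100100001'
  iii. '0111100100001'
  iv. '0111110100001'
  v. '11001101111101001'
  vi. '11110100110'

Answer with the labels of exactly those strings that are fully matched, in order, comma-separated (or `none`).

i → match
ii → no match
iii → no match
iv → match
v → match
vi → no match — must end with '001'

i, iv, v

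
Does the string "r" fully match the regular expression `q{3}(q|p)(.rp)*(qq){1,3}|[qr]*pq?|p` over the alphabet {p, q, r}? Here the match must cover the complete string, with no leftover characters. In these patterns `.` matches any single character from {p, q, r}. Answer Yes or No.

No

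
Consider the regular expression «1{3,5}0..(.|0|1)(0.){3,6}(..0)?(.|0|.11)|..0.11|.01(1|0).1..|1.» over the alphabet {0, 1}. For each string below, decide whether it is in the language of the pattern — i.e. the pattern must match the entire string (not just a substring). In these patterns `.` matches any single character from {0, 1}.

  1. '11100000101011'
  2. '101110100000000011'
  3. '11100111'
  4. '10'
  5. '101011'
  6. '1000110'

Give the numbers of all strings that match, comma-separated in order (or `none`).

1, 4

1 → match
2 → no match
3. '11100111' → no match
4. '10' → match
5. '101011' → no match
6. '1000110' → no match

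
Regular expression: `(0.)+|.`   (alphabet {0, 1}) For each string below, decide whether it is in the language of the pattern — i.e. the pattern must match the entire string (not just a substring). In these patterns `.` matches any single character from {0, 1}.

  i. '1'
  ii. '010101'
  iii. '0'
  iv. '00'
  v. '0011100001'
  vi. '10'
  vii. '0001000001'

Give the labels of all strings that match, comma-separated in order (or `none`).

i, ii, iii, iv, vii

i → match
ii → match
iii → match
iv → match
v → no match
vi → no match
vii → match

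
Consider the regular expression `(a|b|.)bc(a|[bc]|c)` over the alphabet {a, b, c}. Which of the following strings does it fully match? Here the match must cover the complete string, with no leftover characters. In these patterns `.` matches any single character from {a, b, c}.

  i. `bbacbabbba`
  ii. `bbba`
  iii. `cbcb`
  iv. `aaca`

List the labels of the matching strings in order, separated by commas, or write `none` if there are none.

iii

i → no match
ii → no match
iii → match
iv → no match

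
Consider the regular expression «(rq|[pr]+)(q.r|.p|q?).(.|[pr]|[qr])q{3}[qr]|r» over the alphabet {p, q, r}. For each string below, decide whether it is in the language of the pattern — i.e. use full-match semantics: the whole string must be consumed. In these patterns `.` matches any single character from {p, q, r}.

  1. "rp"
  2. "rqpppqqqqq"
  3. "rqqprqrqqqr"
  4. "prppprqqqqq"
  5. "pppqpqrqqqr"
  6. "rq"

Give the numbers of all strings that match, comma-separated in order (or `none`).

1. "rp" → no match
2. "rqpppqqqqq" → match
3. "rqqprqrqqqr" → match
4. "prppprqqqqq" → match
5. "pppqpqrqqqr" → match
6. "rq" → no match

2, 3, 4, 5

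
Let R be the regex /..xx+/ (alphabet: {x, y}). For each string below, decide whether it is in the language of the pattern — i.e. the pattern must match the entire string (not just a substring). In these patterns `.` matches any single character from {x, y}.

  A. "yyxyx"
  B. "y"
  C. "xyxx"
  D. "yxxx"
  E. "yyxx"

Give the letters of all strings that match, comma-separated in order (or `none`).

C, D, E

A → no match
B → no match — must end with "x"
C → match
D → match
E → match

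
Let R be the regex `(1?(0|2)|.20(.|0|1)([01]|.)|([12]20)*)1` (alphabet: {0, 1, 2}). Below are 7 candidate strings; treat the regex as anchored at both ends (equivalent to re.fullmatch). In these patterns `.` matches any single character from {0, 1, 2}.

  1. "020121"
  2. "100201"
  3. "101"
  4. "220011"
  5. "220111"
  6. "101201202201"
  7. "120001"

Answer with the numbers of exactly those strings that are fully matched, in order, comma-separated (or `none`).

1, 3, 4, 5, 7

1. "020121" → match
2. "100201" → no match
3. "101" → match
4. "220011" → match
5. "220111" → match
6. "101201202201" → no match
7. "120001" → match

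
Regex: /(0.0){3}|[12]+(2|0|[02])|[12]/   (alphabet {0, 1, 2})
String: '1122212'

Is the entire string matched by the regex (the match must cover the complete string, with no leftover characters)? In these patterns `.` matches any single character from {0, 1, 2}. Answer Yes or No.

Yes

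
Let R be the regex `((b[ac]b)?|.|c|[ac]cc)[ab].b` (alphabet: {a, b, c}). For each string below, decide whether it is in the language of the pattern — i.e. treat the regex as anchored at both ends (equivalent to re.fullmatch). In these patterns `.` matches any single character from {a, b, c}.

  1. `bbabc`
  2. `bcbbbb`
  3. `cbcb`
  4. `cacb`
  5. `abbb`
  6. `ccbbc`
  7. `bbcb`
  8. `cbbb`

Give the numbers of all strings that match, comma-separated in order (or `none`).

2, 3, 4, 5, 7, 8

1 → no match — must end with `b`
2 → match
3 → match
4 → match
5 → match
6 → no match — must end with `b`
7 → match
8 → match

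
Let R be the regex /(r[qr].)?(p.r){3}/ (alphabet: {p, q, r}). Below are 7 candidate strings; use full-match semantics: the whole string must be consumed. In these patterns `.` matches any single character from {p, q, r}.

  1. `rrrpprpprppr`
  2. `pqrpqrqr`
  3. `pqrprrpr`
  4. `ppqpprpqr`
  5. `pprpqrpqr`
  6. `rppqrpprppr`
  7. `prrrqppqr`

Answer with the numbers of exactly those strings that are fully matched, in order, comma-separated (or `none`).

1 → match
2 → no match
3 → no match
4 → no match
5 → match
6 → no match
7 → no match

1, 5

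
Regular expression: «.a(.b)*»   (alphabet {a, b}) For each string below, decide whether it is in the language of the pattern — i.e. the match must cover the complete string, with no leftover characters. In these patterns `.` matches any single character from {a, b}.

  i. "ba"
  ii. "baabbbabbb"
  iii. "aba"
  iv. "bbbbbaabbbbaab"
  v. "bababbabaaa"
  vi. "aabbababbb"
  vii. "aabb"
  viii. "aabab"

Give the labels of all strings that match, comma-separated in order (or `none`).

i, ii, vi, vii

i. "ba" → match
ii. "baabbbabbb" → match
iii. "aba" → no match
iv → no match
v. "bababbabaaa" → no match
vi. "aabbababbb" → match
vii. "aabb" → match
viii. "aabab" → no match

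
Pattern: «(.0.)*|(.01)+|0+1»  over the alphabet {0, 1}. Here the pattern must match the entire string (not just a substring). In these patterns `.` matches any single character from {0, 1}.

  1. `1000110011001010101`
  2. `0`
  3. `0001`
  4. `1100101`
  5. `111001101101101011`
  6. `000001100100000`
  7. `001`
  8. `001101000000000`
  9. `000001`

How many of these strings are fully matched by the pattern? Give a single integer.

5

1 → no match
2 → no match
3 → match
4 → no match
5 → no match
6 → match
7 → match
8 → match
9 → match
Total matched: 5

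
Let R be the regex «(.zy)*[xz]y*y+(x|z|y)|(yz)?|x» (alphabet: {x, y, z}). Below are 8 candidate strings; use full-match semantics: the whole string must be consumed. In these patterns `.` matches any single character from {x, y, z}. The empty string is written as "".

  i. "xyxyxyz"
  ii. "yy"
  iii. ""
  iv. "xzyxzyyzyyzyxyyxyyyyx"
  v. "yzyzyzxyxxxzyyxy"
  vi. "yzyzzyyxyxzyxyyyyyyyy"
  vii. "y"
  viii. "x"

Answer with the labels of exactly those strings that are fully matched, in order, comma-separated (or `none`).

iii, viii

i. "xyxyxyz" → no match
ii. "yy" → no match
iii. "" → match
iv → no match
v → no match
vi → no match
vii. "y" → no match
viii. "x" → match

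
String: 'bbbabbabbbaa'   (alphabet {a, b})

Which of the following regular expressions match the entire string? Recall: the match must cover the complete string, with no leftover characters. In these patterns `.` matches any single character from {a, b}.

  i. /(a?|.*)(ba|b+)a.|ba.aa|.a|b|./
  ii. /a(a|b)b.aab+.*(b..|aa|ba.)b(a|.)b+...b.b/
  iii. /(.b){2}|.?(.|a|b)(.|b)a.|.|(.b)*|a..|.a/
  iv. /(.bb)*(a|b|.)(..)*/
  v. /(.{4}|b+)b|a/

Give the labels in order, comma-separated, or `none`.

i, iv

i → match
ii → no match — must start with 'a'
iii → no match
iv → match
v → no match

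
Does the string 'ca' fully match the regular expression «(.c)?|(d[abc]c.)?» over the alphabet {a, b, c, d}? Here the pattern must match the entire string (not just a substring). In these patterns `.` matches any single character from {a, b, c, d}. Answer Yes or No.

No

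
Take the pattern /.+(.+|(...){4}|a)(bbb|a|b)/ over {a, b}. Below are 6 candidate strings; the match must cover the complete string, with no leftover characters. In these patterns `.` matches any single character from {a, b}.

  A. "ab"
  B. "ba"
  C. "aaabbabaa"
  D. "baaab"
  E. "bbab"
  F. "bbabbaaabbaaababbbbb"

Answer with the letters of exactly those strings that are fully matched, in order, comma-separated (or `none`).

A. "ab" → no match
B. "ba" → no match
C. "aaabbabaa" → match
D. "baaab" → match
E. "bbab" → match
F → match

C, D, E, F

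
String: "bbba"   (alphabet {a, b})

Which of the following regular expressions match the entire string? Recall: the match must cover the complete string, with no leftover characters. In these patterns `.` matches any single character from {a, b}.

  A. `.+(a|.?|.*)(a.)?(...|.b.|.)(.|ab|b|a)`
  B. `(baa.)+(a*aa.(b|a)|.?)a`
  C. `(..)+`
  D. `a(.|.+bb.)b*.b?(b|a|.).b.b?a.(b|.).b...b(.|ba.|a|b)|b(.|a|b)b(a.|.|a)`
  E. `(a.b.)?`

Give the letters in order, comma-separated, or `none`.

A → match
B → no match — must start with "baa"
C → match
D → match
E → no match

A, C, D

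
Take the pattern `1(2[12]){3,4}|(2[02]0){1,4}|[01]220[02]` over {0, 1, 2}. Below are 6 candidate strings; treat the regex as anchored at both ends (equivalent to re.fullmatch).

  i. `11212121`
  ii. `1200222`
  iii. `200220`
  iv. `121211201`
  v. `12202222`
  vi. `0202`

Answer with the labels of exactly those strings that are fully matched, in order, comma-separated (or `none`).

iii

i → no match
ii → no match
iii → match
iv → no match
v → no match
vi → no match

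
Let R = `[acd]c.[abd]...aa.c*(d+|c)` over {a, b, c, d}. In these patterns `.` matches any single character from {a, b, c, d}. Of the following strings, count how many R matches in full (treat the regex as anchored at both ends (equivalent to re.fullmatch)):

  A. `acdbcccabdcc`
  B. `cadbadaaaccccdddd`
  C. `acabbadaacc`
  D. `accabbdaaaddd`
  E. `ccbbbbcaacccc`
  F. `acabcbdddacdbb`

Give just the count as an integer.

A. `acdbcccabdcc` → no match
B → no match
C. `acabbadaacc` → match
D → match
E → match
F → no match
Total matched: 3

3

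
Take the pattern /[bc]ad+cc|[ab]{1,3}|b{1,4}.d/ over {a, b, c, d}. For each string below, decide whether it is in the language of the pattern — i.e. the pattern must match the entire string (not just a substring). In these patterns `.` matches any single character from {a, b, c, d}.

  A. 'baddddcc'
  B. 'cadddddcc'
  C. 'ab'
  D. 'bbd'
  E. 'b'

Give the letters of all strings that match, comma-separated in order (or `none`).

A → match
B → match
C → match
D → match
E → match

A, B, C, D, E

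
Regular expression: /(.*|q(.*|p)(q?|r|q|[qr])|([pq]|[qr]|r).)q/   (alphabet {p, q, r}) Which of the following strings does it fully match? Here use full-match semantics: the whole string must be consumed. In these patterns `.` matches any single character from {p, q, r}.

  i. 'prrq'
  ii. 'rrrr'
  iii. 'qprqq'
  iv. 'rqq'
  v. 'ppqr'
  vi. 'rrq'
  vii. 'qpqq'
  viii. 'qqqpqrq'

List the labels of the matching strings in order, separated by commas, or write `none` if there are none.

i, iii, iv, vi, vii, viii

i → match
ii → no match — must end with 'q'
iii → match
iv → match
v → no match — must end with 'q'
vi → match
vii → match
viii → match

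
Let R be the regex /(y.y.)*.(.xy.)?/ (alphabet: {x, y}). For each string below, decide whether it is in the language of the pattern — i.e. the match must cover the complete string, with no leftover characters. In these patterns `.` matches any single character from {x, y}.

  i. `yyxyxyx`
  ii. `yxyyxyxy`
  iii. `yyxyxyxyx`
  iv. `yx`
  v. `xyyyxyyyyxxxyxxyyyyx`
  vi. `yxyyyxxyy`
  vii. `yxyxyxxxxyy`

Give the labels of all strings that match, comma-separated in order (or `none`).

i → no match
ii → no match
iii → no match
iv → no match
v → no match
vi → match
vii → no match

vi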